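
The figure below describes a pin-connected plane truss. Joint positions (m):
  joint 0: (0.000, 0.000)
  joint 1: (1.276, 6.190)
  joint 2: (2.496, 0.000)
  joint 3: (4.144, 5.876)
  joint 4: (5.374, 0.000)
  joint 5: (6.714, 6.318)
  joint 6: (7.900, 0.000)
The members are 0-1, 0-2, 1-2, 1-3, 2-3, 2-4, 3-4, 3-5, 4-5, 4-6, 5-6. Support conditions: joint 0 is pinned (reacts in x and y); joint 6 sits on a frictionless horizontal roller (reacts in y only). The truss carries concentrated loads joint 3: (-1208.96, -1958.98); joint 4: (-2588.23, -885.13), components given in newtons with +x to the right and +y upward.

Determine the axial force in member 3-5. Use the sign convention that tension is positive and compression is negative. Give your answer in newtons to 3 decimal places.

N=7 nodes, M=11 members, R=3 reactions → 2N=14, M+R=14
member 0 (0-1): L=6.3201, (cx,cy)=(0.2019,0.9794)
member 1 (0-2): L=2.4960, (cx,cy)=(1.0000,0.0000)
member 2 (1-2): L=6.3091, (cx,cy)=(0.1934,-0.9811)
member 3 (1-3): L=2.8851, (cx,cy)=(0.9941,-0.1088)
member 4 (2-3): L=6.1027, (cx,cy)=(0.2700,0.9628)
member 5 (2-4): L=2.8780, (cx,cy)=(1.0000,0.0000)
member 6 (3-4): L=6.0034, (cx,cy)=(0.2049,-0.9788)
member 7 (3-5): L=2.6077, (cx,cy)=(0.9855,0.1695)
member 8 (4-5): L=6.4585, (cx,cy)=(0.2075,0.9782)
member 9 (4-6): L=2.5260, (cx,cy)=(1.0000,0.0000)
member 10 (5-6): L=6.4284, (cx,cy)=(0.1845,-0.9828)
solve A·x = −loads:
  F[0-1] = -2158.0625 N (compression)
  F[0-2] = -3361.4902 N (compression)
  F[1-2] = +2251.4867 N (tension)
  F[1-3] = -876.2796 N (compression)
  F[2-3] = -2294.2256 N (compression)
  F[2-4] = -2306.5755 N (compression)
  F[3-4] = +104.7334 N (tension)
  F[3-5] = -307.5630 N (compression)
  F[4-5] = +800.0271 N (tension)
  F[4-6] = +137.1254 N (tension)
  F[5-6] = -743.2467 N (compression)
  Rx@0 = +3797.1900 N
  Ry@0 = +2113.6223 N
  Ry@6 = +730.4877 N

-307.563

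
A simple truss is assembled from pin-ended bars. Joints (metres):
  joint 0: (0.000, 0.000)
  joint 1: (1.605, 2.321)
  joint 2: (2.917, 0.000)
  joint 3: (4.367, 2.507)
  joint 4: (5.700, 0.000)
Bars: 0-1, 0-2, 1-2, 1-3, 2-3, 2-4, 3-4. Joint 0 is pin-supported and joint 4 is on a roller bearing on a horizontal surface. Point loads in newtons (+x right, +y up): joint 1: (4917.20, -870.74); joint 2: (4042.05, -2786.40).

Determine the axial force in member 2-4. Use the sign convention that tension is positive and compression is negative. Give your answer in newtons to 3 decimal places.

N=5 nodes, M=7 members, R=3 reactions → 2N=10, M+R=10
member 0 (0-1): L=2.8219, (cx,cy)=(0.5688,0.8225)
member 1 (0-2): L=2.9170, (cx,cy)=(1.0000,0.0000)
member 2 (1-2): L=2.6662, (cx,cy)=(0.4921,-0.8705)
member 3 (1-3): L=2.7683, (cx,cy)=(0.9977,0.0672)
member 4 (2-3): L=2.8961, (cx,cy)=(0.5007,0.8656)
member 5 (2-4): L=2.7830, (cx,cy)=(1.0000,0.0000)
member 6 (3-4): L=2.8394, (cx,cy)=(0.4695,-0.8829)
solve A·x = −loads:
  F[0-1] = +19.7494 N (tension)
  F[0-2] = +8948.0172 N (tension)
  F[1-2] = -1347.1173 N (compression)
  F[1-3] = -4252.6687 N (compression)
  F[2-3] = +4573.6411 N (tension)
  F[2-4] = +1953.1793 N (tension)
  F[3-4] = -4160.3675 N (compression)
  Rx@0 = -8959.2500 N
  Ry@0 = -16.2438 N
  Ry@4 = +3673.3838 N

1953.179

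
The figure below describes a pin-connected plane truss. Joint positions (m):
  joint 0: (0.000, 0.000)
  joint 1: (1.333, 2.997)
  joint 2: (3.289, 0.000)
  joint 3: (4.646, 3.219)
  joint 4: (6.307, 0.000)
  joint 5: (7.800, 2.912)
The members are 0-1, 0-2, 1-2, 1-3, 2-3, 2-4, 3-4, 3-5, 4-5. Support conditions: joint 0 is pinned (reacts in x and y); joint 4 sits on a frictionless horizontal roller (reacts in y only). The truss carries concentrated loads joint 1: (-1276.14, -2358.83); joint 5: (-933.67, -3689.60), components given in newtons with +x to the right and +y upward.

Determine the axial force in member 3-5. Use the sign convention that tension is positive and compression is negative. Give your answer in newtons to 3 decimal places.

916.786

N=6 nodes, M=9 members, R=3 reactions → 2N=12, M+R=12
member 0 (0-1): L=3.2801, (cx,cy)=(0.4064,0.9137)
member 1 (0-2): L=3.2890, (cx,cy)=(1.0000,0.0000)
member 2 (1-2): L=3.5788, (cx,cy)=(0.5465,-0.8374)
member 3 (1-3): L=3.3204, (cx,cy)=(0.9978,0.0669)
member 4 (2-3): L=3.4933, (cx,cy)=(0.3885,0.9215)
member 5 (2-4): L=3.0180, (cx,cy)=(1.0000,0.0000)
member 6 (3-4): L=3.6223, (cx,cy)=(0.4586,-0.8887)
member 7 (3-5): L=3.1689, (cx,cy)=(0.9953,-0.0969)
member 8 (4-5): L=3.2724, (cx,cy)=(0.4562,0.8899)
solve A·x = −loads:
  F[0-1] = -2215.5753 N (compression)
  F[0-2] = -1309.4156 N (compression)
  F[1-2] = -353.8516 N (compression)
  F[1-3] = +570.4192 N (tension)
  F[2-3] = +321.5790 N (tension)
  F[2-4] = -1627.7314 N (compression)
  F[3-4] = -476.3080 N (compression)
  F[3-5] = +916.7855 N (tension)
  F[4-5] = -4046.4653 N (compression)
  Rx@0 = +2209.8100 N
  Ry@0 = +2024.3676 N
  Ry@4 = +4024.0624 N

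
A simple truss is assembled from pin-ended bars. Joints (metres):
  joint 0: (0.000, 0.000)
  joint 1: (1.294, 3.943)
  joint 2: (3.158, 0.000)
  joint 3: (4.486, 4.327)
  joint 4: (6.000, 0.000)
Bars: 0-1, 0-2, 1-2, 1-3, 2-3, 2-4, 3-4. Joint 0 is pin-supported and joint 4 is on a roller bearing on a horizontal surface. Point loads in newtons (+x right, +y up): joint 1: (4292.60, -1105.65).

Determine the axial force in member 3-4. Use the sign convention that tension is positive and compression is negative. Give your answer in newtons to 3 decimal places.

-3241.277

N=5 nodes, M=7 members, R=3 reactions → 2N=10, M+R=10
member 0 (0-1): L=4.1499, (cx,cy)=(0.3118,0.9501)
member 1 (0-2): L=3.1580, (cx,cy)=(1.0000,0.0000)
member 2 (1-2): L=4.3614, (cx,cy)=(0.4274,-0.9041)
member 3 (1-3): L=3.2150, (cx,cy)=(0.9928,0.1194)
member 4 (2-3): L=4.5262, (cx,cy)=(0.2934,0.9560)
member 5 (2-4): L=2.8420, (cx,cy)=(1.0000,0.0000)
member 6 (3-4): L=4.5842, (cx,cy)=(0.3303,-0.9439)
solve A·x = −loads:
  F[0-1] = +2056.2753 N (tension)
  F[0-2] = +3651.4233 N (tension)
  F[1-2] = -3661.6779 N (compression)
  F[1-3] = -2101.5157 N (compression)
  F[2-3] = +3462.8116 N (tension)
  F[2-4] = +1070.4737 N (tension)
  F[3-4] = -3241.2769 N (compression)
  Rx@0 = -4292.6000 N
  Ry@0 = -1953.7555 N
  Ry@4 = +3059.4055 N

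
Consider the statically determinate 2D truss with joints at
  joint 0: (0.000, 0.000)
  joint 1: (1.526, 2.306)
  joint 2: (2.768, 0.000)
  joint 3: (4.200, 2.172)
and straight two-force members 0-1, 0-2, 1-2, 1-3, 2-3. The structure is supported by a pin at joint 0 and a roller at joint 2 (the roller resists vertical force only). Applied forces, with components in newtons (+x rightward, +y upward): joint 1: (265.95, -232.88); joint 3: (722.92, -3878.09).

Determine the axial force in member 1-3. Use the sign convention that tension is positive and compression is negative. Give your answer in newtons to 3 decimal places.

3178.835

N=4 nodes, M=5 members, R=3 reactions → 2N=8, M+R=8
member 0 (0-1): L=2.7652, (cx,cy)=(0.5519,0.8339)
member 1 (0-2): L=2.7680, (cx,cy)=(1.0000,0.0000)
member 2 (1-2): L=2.6192, (cx,cy)=(0.4742,-0.8804)
member 3 (1-3): L=2.6774, (cx,cy)=(0.9987,-0.0500)
member 4 (2-3): L=2.6016, (cx,cy)=(0.5504,0.8349)
solve A·x = −loads:
  F[0-1] = +3226.4128 N (tension)
  F[0-2] = -791.6565 N (compression)
  F[1-2] = -3501.2799 N (compression)
  F[1-3] = +3178.8355 N (tension)
  F[2-3] = -4454.5330 N (compression)
  Rx@0 = -988.8700 N
  Ry@0 = -2690.6253 N
  Ry@2 = +6801.5953 N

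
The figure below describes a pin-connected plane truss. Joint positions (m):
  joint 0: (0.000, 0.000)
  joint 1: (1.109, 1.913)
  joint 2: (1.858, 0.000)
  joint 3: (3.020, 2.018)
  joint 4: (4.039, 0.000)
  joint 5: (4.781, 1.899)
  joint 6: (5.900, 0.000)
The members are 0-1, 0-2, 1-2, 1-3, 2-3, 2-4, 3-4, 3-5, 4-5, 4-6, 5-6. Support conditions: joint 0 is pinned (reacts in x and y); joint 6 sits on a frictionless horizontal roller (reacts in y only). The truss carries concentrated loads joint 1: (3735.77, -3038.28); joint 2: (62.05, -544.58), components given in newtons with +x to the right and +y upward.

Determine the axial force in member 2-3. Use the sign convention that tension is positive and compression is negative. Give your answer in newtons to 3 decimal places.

2510.872

N=7 nodes, M=11 members, R=3 reactions → 2N=14, M+R=14
member 0 (0-1): L=2.2112, (cx,cy)=(0.5015,0.8651)
member 1 (0-2): L=1.8580, (cx,cy)=(1.0000,0.0000)
member 2 (1-2): L=2.0544, (cx,cy)=(0.3646,-0.9312)
member 3 (1-3): L=1.9139, (cx,cy)=(0.9985,0.0549)
member 4 (2-3): L=2.3286, (cx,cy)=(0.4990,0.8666)
member 5 (2-4): L=2.1810, (cx,cy)=(1.0000,0.0000)
member 6 (3-4): L=2.2607, (cx,cy)=(0.4507,-0.8927)
member 7 (3-5): L=1.7650, (cx,cy)=(0.9977,-0.0674)
member 8 (4-5): L=2.0388, (cx,cy)=(0.3639,0.9314)
member 9 (4-6): L=1.8610, (cx,cy)=(1.0000,0.0000)
member 10 (5-6): L=2.2042, (cx,cy)=(0.5077,-0.8615)
solve A·x = −loads:
  F[0-1] = -1882.9313 N (compression)
  F[0-2] = +4742.1766 N (tension)
  F[1-2] = -1751.9247 N (compression)
  F[1-3] = -4047.5007 N (compression)
  F[2-3] = +2510.8718 N (tension)
  F[2-4] = +2788.4710 N (tension)
  F[3-4] = -2047.6134 N (compression)
  F[3-5] = -1869.7661 N (compression)
  F[4-5] = +1962.3765 N (tension)
  F[4-6] = +1151.3303 N (tension)
  F[5-6] = -2267.8523 N (compression)
  Rx@0 = -3797.8200 N
  Ry@0 = +1628.9939 N
  Ry@6 = +1953.8661 N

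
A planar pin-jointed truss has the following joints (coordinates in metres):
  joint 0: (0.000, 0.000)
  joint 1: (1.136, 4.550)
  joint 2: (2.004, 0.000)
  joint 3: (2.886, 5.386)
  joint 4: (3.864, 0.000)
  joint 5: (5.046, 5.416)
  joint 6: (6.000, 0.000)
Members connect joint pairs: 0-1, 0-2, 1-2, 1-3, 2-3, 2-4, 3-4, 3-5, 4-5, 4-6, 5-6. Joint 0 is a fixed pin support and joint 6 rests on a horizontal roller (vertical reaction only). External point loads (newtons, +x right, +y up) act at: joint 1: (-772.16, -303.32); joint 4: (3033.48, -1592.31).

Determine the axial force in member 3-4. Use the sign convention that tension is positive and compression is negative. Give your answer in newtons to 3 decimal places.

1110.117

N=7 nodes, M=11 members, R=3 reactions → 2N=14, M+R=14
member 0 (0-1): L=4.6897, (cx,cy)=(0.2422,0.9702)
member 1 (0-2): L=2.0040, (cx,cy)=(1.0000,0.0000)
member 2 (1-2): L=4.6321, (cx,cy)=(0.1874,-0.9823)
member 3 (1-3): L=1.9394, (cx,cy)=(0.9023,0.4311)
member 4 (2-3): L=5.4577, (cx,cy)=(0.1616,0.9869)
member 5 (2-4): L=1.8600, (cx,cy)=(1.0000,0.0000)
member 6 (3-4): L=5.4741, (cx,cy)=(0.1787,-0.9839)
member 7 (3-5): L=2.1602, (cx,cy)=(0.9999,0.0139)
member 8 (4-5): L=5.5435, (cx,cy)=(0.2132,0.9770)
member 9 (4-6): L=2.1360, (cx,cy)=(1.0000,0.0000)
member 10 (5-6): L=5.4994, (cx,cy)=(0.1735,-0.9848)
solve A·x = −loads:
  F[0-1] = -1441.2316 N (compression)
  F[0-2] = +2610.4361 N (tension)
  F[1-2] = +1210.1858 N (tension)
  F[1-3] = +217.5126 N (tension)
  F[2-3] = -1204.5818 N (compression)
  F[2-4] = +3031.8796 N (tension)
  F[3-4] = +1110.1169 N (tension)
  F[3-5] = -196.7525 N (compression)
  F[4-5] = +511.8242 N (tension)
  F[4-6] = +87.6006 N (tension)
  F[5-6] = -504.9778 N (compression)
  Rx@0 = -2261.3200 N
  Ry@0 = +1398.3084 N
  Ry@6 = +497.3216 N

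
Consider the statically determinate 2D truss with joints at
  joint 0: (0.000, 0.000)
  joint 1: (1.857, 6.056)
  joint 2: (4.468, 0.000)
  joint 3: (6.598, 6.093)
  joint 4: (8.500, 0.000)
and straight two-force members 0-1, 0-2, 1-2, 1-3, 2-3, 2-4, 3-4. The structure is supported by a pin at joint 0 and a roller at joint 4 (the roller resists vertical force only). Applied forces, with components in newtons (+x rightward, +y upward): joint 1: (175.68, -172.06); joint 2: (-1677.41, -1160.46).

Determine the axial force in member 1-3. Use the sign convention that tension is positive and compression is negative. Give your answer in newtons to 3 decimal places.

-512.776

N=5 nodes, M=7 members, R=3 reactions → 2N=10, M+R=10
member 0 (0-1): L=6.3343, (cx,cy)=(0.2932,0.9561)
member 1 (0-2): L=4.4680, (cx,cy)=(1.0000,0.0000)
member 2 (1-2): L=6.5949, (cx,cy)=(0.3959,-0.9183)
member 3 (1-3): L=4.7411, (cx,cy)=(1.0000,0.0078)
member 4 (2-3): L=6.4546, (cx,cy)=(0.3300,0.9440)
member 5 (2-4): L=4.0320, (cx,cy)=(1.0000,0.0000)
member 6 (3-4): L=6.3830, (cx,cy)=(0.2980,-0.9546)
solve A·x = −loads:
  F[0-1] = -585.4963 N (compression)
  F[0-2] = -1330.0830 N (compression)
  F[1-2] = +417.8526 N (tension)
  F[1-3] = -512.7759 N (compression)
  F[2-3] = +822.8456 N (tension)
  F[2-4] = +241.2226 N (tension)
  F[3-4] = -809.5244 N (compression)
  Rx@0 = +1501.7300 N
  Ry@0 = +559.7707 N
  Ry@4 = +772.7493 N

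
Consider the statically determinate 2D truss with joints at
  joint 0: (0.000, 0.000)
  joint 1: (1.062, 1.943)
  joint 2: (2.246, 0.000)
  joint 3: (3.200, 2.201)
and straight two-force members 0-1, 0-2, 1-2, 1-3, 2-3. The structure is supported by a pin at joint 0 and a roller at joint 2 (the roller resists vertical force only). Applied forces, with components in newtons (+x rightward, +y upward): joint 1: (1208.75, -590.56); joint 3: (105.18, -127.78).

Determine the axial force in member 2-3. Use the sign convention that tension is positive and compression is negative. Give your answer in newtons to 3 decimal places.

N=4 nodes, M=5 members, R=3 reactions → 2N=8, M+R=8
member 0 (0-1): L=2.2143, (cx,cy)=(0.4796,0.8775)
member 1 (0-2): L=2.2460, (cx,cy)=(1.0000,0.0000)
member 2 (1-2): L=2.2753, (cx,cy)=(0.5204,-0.8539)
member 3 (1-3): L=2.1535, (cx,cy)=(0.9928,0.1198)
member 4 (2-3): L=2.3989, (cx,cy)=(0.3977,0.9175)
solve A·x = −loads:
  F[0-1] = +1016.2161 N (tension)
  F[0-2] = +826.5412 N (tension)
  F[1-2] = -1711.8515 N (compression)
  F[1-3] = +170.6558 N (tension)
  F[2-3] = -161.5499 N (compression)
  Rx@0 = -1313.9300 N
  Ry@0 = -891.7104 N
  Ry@2 = +1610.0504 N

-161.550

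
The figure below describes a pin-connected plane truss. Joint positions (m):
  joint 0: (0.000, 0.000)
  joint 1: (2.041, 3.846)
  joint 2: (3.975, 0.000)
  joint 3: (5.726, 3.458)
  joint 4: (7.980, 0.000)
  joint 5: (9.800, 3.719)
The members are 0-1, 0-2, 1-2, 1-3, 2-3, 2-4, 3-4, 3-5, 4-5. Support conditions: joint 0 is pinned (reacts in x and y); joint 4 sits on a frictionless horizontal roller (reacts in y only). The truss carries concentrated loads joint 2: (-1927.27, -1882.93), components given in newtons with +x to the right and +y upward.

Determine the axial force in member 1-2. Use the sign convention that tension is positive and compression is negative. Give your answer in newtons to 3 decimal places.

1179.303

N=6 nodes, M=9 members, R=3 reactions → 2N=12, M+R=12
member 0 (0-1): L=4.3540, (cx,cy)=(0.4688,0.8833)
member 1 (0-2): L=3.9750, (cx,cy)=(1.0000,0.0000)
member 2 (1-2): L=4.3049, (cx,cy)=(0.4493,-0.8934)
member 3 (1-3): L=3.7054, (cx,cy)=(0.9945,-0.1047)
member 4 (2-3): L=3.8761, (cx,cy)=(0.4517,0.8921)
member 5 (2-4): L=4.0050, (cx,cy)=(1.0000,0.0000)
member 6 (3-4): L=4.1277, (cx,cy)=(0.5461,-0.8377)
member 7 (3-5): L=4.0824, (cx,cy)=(0.9980,0.0639)
member 8 (4-5): L=4.1405, (cx,cy)=(0.4396,0.8982)
solve A·x = −loads:
  F[0-1] = -1069.8278 N (compression)
  F[0-2] = -1425.7739 N (compression)
  F[1-2] = +1179.3027 N (tension)
  F[1-3] = -1037.0066 N (compression)
  F[2-3] = +929.5994 N (tension)
  F[2-4] = +611.3604 N (tension)
  F[3-4] = -1119.5830 N (compression)
  F[3-5] = +0.0000 N (tension)
  F[4-5] = -0.0000 N (compression)
  Rx@0 = +1927.2700 N
  Ry@0 = +945.0043 N
  Ry@4 = +937.9257 N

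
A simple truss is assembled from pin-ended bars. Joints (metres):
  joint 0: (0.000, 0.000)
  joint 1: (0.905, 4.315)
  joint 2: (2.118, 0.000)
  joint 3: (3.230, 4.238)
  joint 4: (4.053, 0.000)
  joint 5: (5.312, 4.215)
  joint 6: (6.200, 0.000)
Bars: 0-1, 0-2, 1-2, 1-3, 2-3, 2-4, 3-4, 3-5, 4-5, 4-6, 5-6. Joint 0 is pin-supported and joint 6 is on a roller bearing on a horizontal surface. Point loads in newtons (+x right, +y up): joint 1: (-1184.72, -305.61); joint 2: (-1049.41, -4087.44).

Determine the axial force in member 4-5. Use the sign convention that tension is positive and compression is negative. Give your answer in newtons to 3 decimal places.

639.707

N=7 nodes, M=11 members, R=3 reactions → 2N=14, M+R=14
member 0 (0-1): L=4.4089, (cx,cy)=(0.2053,0.9787)
member 1 (0-2): L=2.1180, (cx,cy)=(1.0000,0.0000)
member 2 (1-2): L=4.4823, (cx,cy)=(0.2706,-0.9627)
member 3 (1-3): L=2.3263, (cx,cy)=(0.9995,-0.0331)
member 4 (2-3): L=4.3815, (cx,cy)=(0.2538,0.9673)
member 5 (2-4): L=1.9350, (cx,cy)=(1.0000,0.0000)
member 6 (3-4): L=4.3172, (cx,cy)=(0.1906,-0.9817)
member 7 (3-5): L=2.0821, (cx,cy)=(0.9999,-0.0110)
member 8 (4-5): L=4.3990, (cx,cy)=(0.2862,0.9582)
member 9 (4-6): L=2.1470, (cx,cy)=(1.0000,0.0000)
member 10 (5-6): L=4.3075, (cx,cy)=(0.2062,-0.9785)
solve A·x = −loads:
  F[0-1] = -3858.8154 N (compression)
  F[0-2] = -1442.0410 N (compression)
  F[1-2] = +3625.8249 N (tension)
  F[1-3] = -588.9227 N (compression)
  F[2-3] = +617.1170 N (tension)
  F[2-4] = +431.9777 N (tension)
  F[3-4] = -624.3981 N (compression)
  F[3-5] = -312.9652 N (compression)
  F[4-5] = +639.7065 N (tension)
  F[4-6] = +129.8617 N (tension)
  F[5-6] = -629.9354 N (compression)
  Rx@0 = +2234.1300 N
  Ry@0 = +3776.6455 N
  Ry@6 = +616.4045 N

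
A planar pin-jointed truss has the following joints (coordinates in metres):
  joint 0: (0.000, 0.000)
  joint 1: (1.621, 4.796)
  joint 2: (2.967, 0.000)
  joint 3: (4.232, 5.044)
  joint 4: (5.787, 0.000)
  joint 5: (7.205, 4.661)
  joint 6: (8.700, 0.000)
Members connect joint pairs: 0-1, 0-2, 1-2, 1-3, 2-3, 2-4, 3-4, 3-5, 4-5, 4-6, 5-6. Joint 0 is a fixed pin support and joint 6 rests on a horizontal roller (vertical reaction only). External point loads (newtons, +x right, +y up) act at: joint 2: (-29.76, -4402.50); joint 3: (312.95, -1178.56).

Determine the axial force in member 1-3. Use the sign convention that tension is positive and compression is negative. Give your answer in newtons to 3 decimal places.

N=7 nodes, M=11 members, R=3 reactions → 2N=14, M+R=14
member 0 (0-1): L=5.0625, (cx,cy)=(0.3202,0.9474)
member 1 (0-2): L=2.9670, (cx,cy)=(1.0000,0.0000)
member 2 (1-2): L=4.9813, (cx,cy)=(0.2702,-0.9628)
member 3 (1-3): L=2.6228, (cx,cy)=(0.9955,0.0946)
member 4 (2-3): L=5.2002, (cx,cy)=(0.2433,0.9700)
member 5 (2-4): L=2.8200, (cx,cy)=(1.0000,0.0000)
member 6 (3-4): L=5.2783, (cx,cy)=(0.2946,-0.9556)
member 7 (3-5): L=2.9976, (cx,cy)=(0.9918,-0.1278)
member 8 (4-5): L=4.8719, (cx,cy)=(0.2911,0.9567)
member 9 (4-6): L=2.9130, (cx,cy)=(1.0000,0.0000)
member 10 (5-6): L=4.8949, (cx,cy)=(0.3054,-0.9522)
solve A·x = −loads:
  F[0-1] = -3509.7021 N (compression)
  F[0-2] = +1406.9803 N (tension)
  F[1-2] = +3255.7307 N (tension)
  F[1-3] = -2012.5408 N (compression)
  F[2-3] = +1307.1435 N (tension)
  F[2-4] = +1998.4984 N (tension)
  F[3-4] = -2178.0026 N (compression)
  F[3-5] = -1368.0608 N (compression)
  F[4-5] = +2175.5278 N (tension)
  F[4-6] = +723.6487 N (tension)
  F[5-6] = -2369.3517 N (compression)
  Rx@0 = -283.1900 N
  Ry@0 = +3324.9217 N
  Ry@6 = +2256.1383 N

-2012.541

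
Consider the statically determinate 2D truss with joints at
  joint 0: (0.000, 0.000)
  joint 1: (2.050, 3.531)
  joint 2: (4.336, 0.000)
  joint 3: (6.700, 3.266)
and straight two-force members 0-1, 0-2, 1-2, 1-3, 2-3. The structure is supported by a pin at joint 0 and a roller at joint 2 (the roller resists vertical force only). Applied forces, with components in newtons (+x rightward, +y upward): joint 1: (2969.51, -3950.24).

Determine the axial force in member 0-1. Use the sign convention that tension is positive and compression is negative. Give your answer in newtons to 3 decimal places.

388.040

N=4 nodes, M=5 members, R=3 reactions → 2N=8, M+R=8
member 0 (0-1): L=4.0829, (cx,cy)=(0.5021,0.8648)
member 1 (0-2): L=4.3360, (cx,cy)=(1.0000,0.0000)
member 2 (1-2): L=4.2064, (cx,cy)=(0.5435,-0.8394)
member 3 (1-3): L=4.6575, (cx,cy)=(0.9984,-0.0569)
member 4 (2-3): L=4.0318, (cx,cy)=(0.5863,0.8101)
solve A·x = −loads:
  F[0-1] = +388.0405 N (tension)
  F[0-2] = +2774.6794 N (tension)
  F[1-2] = -5105.5980 N (compression)
  F[1-3] = +0.0000 N (tension)
  F[2-3] = -0.0000 N (compression)
  Rx@0 = -2969.5100 N
  Ry@0 = -335.5838 N
  Ry@2 = +4285.8238 N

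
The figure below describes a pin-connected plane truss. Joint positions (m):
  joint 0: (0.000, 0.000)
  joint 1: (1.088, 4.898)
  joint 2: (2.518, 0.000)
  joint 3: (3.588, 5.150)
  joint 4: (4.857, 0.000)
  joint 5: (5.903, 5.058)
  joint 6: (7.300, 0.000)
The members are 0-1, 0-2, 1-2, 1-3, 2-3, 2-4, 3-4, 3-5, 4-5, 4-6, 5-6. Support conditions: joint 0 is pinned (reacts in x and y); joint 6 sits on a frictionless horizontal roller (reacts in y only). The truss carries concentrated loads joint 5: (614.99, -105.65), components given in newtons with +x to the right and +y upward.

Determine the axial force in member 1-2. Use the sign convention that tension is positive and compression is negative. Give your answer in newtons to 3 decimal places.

N=7 nodes, M=11 members, R=3 reactions → 2N=14, M+R=14
member 0 (0-1): L=5.0174, (cx,cy)=(0.2168,0.9762)
member 1 (0-2): L=2.5180, (cx,cy)=(1.0000,0.0000)
member 2 (1-2): L=5.1025, (cx,cy)=(0.2803,-0.9599)
member 3 (1-3): L=2.5127, (cx,cy)=(0.9950,0.1003)
member 4 (2-3): L=5.2600, (cx,cy)=(0.2034,0.9791)
member 5 (2-4): L=2.3390, (cx,cy)=(1.0000,0.0000)
member 6 (3-4): L=5.3040, (cx,cy)=(0.2393,-0.9710)
member 7 (3-5): L=2.3168, (cx,cy)=(0.9992,-0.0397)
member 8 (4-5): L=5.1650, (cx,cy)=(0.2025,0.9793)
member 9 (4-6): L=2.4430, (cx,cy)=(1.0000,0.0000)
member 10 (5-6): L=5.2474, (cx,cy)=(0.2662,-0.9639)
solve A·x = −loads:
  F[0-1] = +415.7873 N (tension)
  F[0-2] = +524.8282 N (tension)
  F[1-2] = -401.5540 N (compression)
  F[1-3] = +203.7269 N (tension)
  F[2-3] = +393.6936 N (tension)
  F[2-4] = +332.2040 N (tension)
  F[3-4] = -433.8576 N (compression)
  F[3-5] = +386.8922 N (tension)
  F[4-5] = +430.1709 N (tension)
  F[4-6] = +141.2865 N (tension)
  F[5-6] = -530.6969 N (compression)
  Rx@0 = -614.9900 N
  Ry@0 = -405.8940 N
  Ry@6 = +511.5440 N

-401.554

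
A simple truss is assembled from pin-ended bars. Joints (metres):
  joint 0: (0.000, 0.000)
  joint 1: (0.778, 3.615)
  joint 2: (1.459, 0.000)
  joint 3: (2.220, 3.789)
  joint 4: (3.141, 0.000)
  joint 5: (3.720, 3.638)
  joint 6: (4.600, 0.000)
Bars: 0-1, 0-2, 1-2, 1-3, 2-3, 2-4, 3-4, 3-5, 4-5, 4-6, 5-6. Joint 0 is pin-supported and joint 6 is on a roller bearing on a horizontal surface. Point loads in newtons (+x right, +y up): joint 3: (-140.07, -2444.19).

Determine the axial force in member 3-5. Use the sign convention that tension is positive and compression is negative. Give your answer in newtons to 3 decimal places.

N=7 nodes, M=11 members, R=3 reactions → 2N=14, M+R=14
member 0 (0-1): L=3.6978, (cx,cy)=(0.2104,0.9776)
member 1 (0-2): L=1.4590, (cx,cy)=(1.0000,0.0000)
member 2 (1-2): L=3.6786, (cx,cy)=(0.1851,-0.9827)
member 3 (1-3): L=1.4525, (cx,cy)=(0.9928,0.1198)
member 4 (2-3): L=3.8647, (cx,cy)=(0.1969,0.9804)
member 5 (2-4): L=1.6820, (cx,cy)=(1.0000,0.0000)
member 6 (3-4): L=3.8993, (cx,cy)=(0.2362,-0.9717)
member 7 (3-5): L=1.5076, (cx,cy)=(0.9950,-0.1002)
member 8 (4-5): L=3.6838, (cx,cy)=(0.1572,0.9876)
member 9 (4-6): L=1.4590, (cx,cy)=(1.0000,0.0000)
member 10 (5-6): L=3.7429, (cx,cy)=(0.2351,-0.9720)
solve A·x = −loads:
  F[0-1] = -1411.5743 N (compression)
  F[0-2] = +156.9211 N (tension)
  F[1-2] = +1337.3830 N (tension)
  F[1-3] = -548.5250 N (compression)
  F[2-3] = -1340.5119 N (compression)
  F[2-4] = +668.4680 N (tension)
  F[3-4] = -1051.6821 N (compression)
  F[3-5] = -422.1895 N (compression)
  F[4-5] = +1034.7873 N (tension)
  F[4-6] = +257.4235 N (tension)
  F[5-6] = -1094.9040 N (compression)
  Rx@0 = +140.0700 N
  Ry@0 = +1379.9777 N
  Ry@6 = +1064.2123 N

-422.190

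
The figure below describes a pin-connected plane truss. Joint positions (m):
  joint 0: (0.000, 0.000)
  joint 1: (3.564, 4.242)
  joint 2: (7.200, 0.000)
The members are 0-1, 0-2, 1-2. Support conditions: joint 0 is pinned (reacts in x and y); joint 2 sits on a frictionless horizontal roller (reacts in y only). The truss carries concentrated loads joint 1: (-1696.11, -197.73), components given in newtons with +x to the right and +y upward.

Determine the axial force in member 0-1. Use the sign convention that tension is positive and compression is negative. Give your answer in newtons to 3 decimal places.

-1435.588

N=3 nodes, M=3 members, R=3 reactions → 2N=6, M+R=6
member 0 (0-1): L=5.5405, (cx,cy)=(0.6433,0.7656)
member 1 (0-2): L=7.2000, (cx,cy)=(1.0000,0.0000)
member 2 (1-2): L=5.5870, (cx,cy)=(0.6508,-0.7593)
solve A·x = −loads:
  F[0-1] = -1435.5884 N (compression)
  F[0-2] = -772.6415 N (compression)
  F[1-2] = +1187.2338 N (tension)
  Rx@0 = +1696.1100 N
  Ry@0 = +1099.1451 N
  Ry@2 = -901.4151 N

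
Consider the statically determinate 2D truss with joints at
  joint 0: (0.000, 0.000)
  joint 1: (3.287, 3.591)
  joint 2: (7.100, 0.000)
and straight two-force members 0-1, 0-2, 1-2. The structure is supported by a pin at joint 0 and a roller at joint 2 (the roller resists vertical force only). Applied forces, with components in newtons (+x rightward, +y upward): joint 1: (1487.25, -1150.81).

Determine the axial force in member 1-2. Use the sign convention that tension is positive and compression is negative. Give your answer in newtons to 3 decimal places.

-1874.264

N=3 nodes, M=3 members, R=3 reactions → 2N=6, M+R=6
member 0 (0-1): L=4.8682, (cx,cy)=(0.6752,0.7376)
member 1 (0-2): L=7.1000, (cx,cy)=(1.0000,0.0000)
member 2 (1-2): L=5.2378, (cx,cy)=(0.7280,-0.6856)
solve A·x = −loads:
  F[0-1] = +181.9041 N (tension)
  F[0-2] = +1364.4294 N (tension)
  F[1-2] = -1874.2642 N (compression)
  Rx@0 = -1487.2500 N
  Ry@0 = -134.1797 N
  Ry@2 = +1284.9897 N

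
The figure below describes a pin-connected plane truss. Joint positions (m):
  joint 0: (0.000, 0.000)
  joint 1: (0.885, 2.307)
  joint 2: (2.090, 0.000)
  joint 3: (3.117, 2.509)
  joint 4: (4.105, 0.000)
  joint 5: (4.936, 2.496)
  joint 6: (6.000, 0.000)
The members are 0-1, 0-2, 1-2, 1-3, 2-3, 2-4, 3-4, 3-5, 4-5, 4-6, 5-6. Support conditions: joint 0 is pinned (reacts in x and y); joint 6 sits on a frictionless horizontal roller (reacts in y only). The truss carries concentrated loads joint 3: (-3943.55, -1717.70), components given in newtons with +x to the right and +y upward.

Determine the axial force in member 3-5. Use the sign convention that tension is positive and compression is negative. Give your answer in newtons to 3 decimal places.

N=7 nodes, M=11 members, R=3 reactions → 2N=14, M+R=14
member 0 (0-1): L=2.4709, (cx,cy)=(0.3582,0.9337)
member 1 (0-2): L=2.0900, (cx,cy)=(1.0000,0.0000)
member 2 (1-2): L=2.6027, (cx,cy)=(0.4630,-0.8864)
member 3 (1-3): L=2.2411, (cx,cy)=(0.9959,0.0901)
member 4 (2-3): L=2.7111, (cx,cy)=(0.3788,0.9255)
member 5 (2-4): L=2.0150, (cx,cy)=(1.0000,0.0000)
member 6 (3-4): L=2.6965, (cx,cy)=(0.3664,-0.9305)
member 7 (3-5): L=1.8190, (cx,cy)=(1.0000,-0.0071)
member 8 (4-5): L=2.6307, (cx,cy)=(0.3159,0.9488)
member 9 (4-6): L=1.8950, (cx,cy)=(1.0000,0.0000)
member 10 (5-6): L=2.7133, (cx,cy)=(0.3921,-0.9199)
solve A·x = −loads:
  F[0-1] = -2650.2376 N (compression)
  F[0-2] = -2994.3267 N (compression)
  F[1-2] = +2573.0701 N (tension)
  F[1-3] = -2149.2333 N (compression)
  F[2-3] = -2464.3661 N (compression)
  F[2-4] = -869.5146 N (compression)
  F[3-4] = +808.8701 N (tension)
  F[3-5] = +573.1608 N (tension)
  F[4-5] = -793.2357 N (compression)
  F[4-6] = -322.5745 N (compression)
  F[5-6] = +822.6016 N (tension)
  Rx@0 = +3943.5500 N
  Ry@0 = +2474.4160 N
  Ry@6 = -756.7160 N

573.161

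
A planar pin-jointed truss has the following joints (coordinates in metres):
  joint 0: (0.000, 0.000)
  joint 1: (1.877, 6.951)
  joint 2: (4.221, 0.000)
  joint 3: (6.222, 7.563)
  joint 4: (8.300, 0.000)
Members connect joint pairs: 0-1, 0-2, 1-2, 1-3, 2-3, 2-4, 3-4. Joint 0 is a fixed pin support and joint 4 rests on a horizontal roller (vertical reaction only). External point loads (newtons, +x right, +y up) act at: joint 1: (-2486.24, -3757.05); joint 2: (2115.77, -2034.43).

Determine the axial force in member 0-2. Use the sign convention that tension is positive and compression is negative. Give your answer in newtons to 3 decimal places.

1246.860

N=5 nodes, M=7 members, R=3 reactions → 2N=10, M+R=10
member 0 (0-1): L=7.2000, (cx,cy)=(0.2607,0.9654)
member 1 (0-2): L=4.2210, (cx,cy)=(1.0000,0.0000)
member 2 (1-2): L=7.3356, (cx,cy)=(0.3195,-0.9476)
member 3 (1-3): L=4.3879, (cx,cy)=(0.9902,0.1395)
member 4 (2-3): L=7.8232, (cx,cy)=(0.2558,0.9667)
member 5 (2-4): L=4.0790, (cx,cy)=(1.0000,0.0000)
member 6 (3-4): L=7.8433, (cx,cy)=(0.2649,-0.9643)
solve A·x = −loads:
  F[0-1] = -6203.9011 N (compression)
  F[0-2] = +1246.8599 N (tension)
  F[1-2] = +2372.3147 N (tension)
  F[1-3] = +111.9587 N (tension)
  F[2-3] = -220.8587 N (compression)
  F[2-4] = -54.3738 N (compression)
  F[3-4] = +205.2306 N (tension)
  Rx@0 = +370.4700 N
  Ry@0 = +5989.3767 N
  Ry@4 = -197.8967 N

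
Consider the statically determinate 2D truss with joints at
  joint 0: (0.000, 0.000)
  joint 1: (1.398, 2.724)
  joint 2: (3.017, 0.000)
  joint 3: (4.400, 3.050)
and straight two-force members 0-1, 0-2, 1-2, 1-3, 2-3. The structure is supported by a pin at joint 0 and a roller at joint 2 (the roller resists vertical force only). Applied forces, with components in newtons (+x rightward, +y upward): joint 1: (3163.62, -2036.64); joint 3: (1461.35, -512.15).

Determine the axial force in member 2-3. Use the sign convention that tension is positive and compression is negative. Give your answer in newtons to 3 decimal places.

-774.738

N=4 nodes, M=5 members, R=3 reactions → 2N=8, M+R=8
member 0 (0-1): L=3.0618, (cx,cy)=(0.4566,0.8897)
member 1 (0-2): L=3.0170, (cx,cy)=(1.0000,0.0000)
member 2 (1-2): L=3.1688, (cx,cy)=(0.5109,-0.8596)
member 3 (1-3): L=3.0196, (cx,cy)=(0.9942,0.1080)
member 4 (2-3): L=3.3489, (cx,cy)=(0.4130,0.9107)
solve A·x = −loads:
  F[0-1] = +3906.5657 N (tension)
  F[0-2] = +2841.2512 N (tension)
  F[1-2] = -6187.2862 N (compression)
  F[1-3] = +1791.7662 N (tension)
  F[2-3] = -774.7380 N (compression)
  Rx@0 = -4624.9700 N
  Ry@0 = -3475.5723 N
  Ry@2 = +6024.3623 N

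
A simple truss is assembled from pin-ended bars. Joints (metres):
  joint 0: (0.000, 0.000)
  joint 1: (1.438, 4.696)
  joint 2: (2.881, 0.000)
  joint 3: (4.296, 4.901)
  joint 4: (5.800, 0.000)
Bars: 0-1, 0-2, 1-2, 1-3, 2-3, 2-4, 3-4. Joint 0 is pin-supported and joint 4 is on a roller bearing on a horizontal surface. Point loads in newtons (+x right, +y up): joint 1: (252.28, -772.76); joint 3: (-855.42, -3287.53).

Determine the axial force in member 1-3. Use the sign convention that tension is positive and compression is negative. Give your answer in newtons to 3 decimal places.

-1189.418

N=5 nodes, M=7 members, R=3 reactions → 2N=10, M+R=10
member 0 (0-1): L=4.9112, (cx,cy)=(0.2928,0.9562)
member 1 (0-2): L=2.8810, (cx,cy)=(1.0000,0.0000)
member 2 (1-2): L=4.9127, (cx,cy)=(0.2937,-0.9559)
member 3 (1-3): L=2.8653, (cx,cy)=(0.9974,0.0715)
member 4 (2-3): L=5.1012, (cx,cy)=(0.2774,0.9608)
member 5 (2-4): L=2.9190, (cx,cy)=(1.0000,0.0000)
member 6 (3-4): L=5.1266, (cx,cy)=(0.2934,-0.9560)
solve A·x = −loads:
  F[0-1] = -2041.7086 N (compression)
  F[0-2] = -5.3321 N (compression)
  F[1-2] = +1144.8745 N (tension)
  F[1-3] = -1189.4179 N (compression)
  F[2-3] = -1139.0720 N (compression)
  F[2-4] = +646.9135 N (tension)
  F[3-4] = -2205.0887 N (compression)
  Rx@0 = +603.1400 N
  Ry@0 = +1952.2294 N
  Ry@4 = +2108.0606 N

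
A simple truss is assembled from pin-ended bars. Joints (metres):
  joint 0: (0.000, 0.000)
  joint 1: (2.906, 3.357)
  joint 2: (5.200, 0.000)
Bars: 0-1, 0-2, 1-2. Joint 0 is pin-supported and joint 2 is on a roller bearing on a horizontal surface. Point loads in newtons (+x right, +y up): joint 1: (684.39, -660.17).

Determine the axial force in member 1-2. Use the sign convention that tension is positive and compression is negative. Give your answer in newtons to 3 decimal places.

N=3 nodes, M=3 members, R=3 reactions → 2N=6, M+R=6
member 0 (0-1): L=4.4401, (cx,cy)=(0.6545,0.7561)
member 1 (0-2): L=5.2000, (cx,cy)=(1.0000,0.0000)
member 2 (1-2): L=4.0659, (cx,cy)=(0.5642,-0.8256)
solve A·x = −loads:
  F[0-1] = +199.1750 N (tension)
  F[0-2] = +554.0313 N (tension)
  F[1-2] = -981.9787 N (compression)
  Rx@0 = -684.3900 N
  Ry@0 = -150.5899 N
  Ry@2 = +810.7599 N

-981.979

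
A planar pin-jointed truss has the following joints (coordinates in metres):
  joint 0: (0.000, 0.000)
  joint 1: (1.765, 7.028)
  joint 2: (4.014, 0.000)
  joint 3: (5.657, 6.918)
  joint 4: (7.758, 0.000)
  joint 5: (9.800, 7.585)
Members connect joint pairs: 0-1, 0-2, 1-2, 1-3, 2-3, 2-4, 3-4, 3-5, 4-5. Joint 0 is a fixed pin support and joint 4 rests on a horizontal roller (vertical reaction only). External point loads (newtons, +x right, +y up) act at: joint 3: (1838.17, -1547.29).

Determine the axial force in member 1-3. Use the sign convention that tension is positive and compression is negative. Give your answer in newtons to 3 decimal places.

N=6 nodes, M=9 members, R=3 reactions → 2N=12, M+R=12
member 0 (0-1): L=7.2462, (cx,cy)=(0.2436,0.9699)
member 1 (0-2): L=4.0140, (cx,cy)=(1.0000,0.0000)
member 2 (1-2): L=7.3791, (cx,cy)=(0.3048,-0.9524)
member 3 (1-3): L=3.8936, (cx,cy)=(0.9996,-0.0283)
member 4 (2-3): L=7.1104, (cx,cy)=(0.2311,0.9729)
member 5 (2-4): L=3.7440, (cx,cy)=(1.0000,0.0000)
member 6 (3-4): L=7.2300, (cx,cy)=(0.2906,-0.9568)
member 7 (3-5): L=4.1963, (cx,cy)=(0.9873,0.1589)
member 8 (4-5): L=7.8551, (cx,cy)=(0.2600,0.9656)
solve A·x = −loads:
  F[0-1] = +1257.9969 N (tension)
  F[0-2] = +1531.7540 N (tension)
  F[1-2] = -1301.9262 N (compression)
  F[1-3] = +703.4988 N (tension)
  F[2-3] = +1274.4746 N (tension)
  F[2-4] = +840.4604 N (tension)
  F[3-4] = -2892.2084 N (compression)
  F[3-5] = +0.0000 N (tension)
  F[4-5] = +0.0000 N (tension)
  Rx@0 = -1838.1700 N
  Ry@0 = -1220.1088 N
  Ry@4 = +2767.3988 N

703.499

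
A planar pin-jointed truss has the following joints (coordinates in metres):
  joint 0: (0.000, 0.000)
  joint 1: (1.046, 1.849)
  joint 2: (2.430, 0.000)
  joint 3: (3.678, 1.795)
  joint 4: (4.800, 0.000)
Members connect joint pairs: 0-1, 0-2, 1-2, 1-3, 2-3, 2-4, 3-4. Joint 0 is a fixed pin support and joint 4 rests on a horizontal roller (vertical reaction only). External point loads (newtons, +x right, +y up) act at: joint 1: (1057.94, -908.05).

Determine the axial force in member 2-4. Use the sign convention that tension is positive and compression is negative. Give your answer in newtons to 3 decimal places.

378.421

N=5 nodes, M=7 members, R=3 reactions → 2N=10, M+R=10
member 0 (0-1): L=2.1244, (cx,cy)=(0.4924,0.8704)
member 1 (0-2): L=2.4300, (cx,cy)=(1.0000,0.0000)
member 2 (1-2): L=2.3096, (cx,cy)=(0.5992,-0.8006)
member 3 (1-3): L=2.6326, (cx,cy)=(0.9998,-0.0205)
member 4 (2-3): L=2.1862, (cx,cy)=(0.5709,0.8211)
member 5 (2-4): L=2.3700, (cx,cy)=(1.0000,0.0000)
member 6 (3-4): L=2.1168, (cx,cy)=(0.5300,-0.8480)
solve A·x = −loads:
  F[0-1] = -347.7147 N (compression)
  F[0-2] = +1229.1488 N (tension)
  F[1-2] = -736.0212 N (compression)
  F[1-3] = -788.2630 N (compression)
  F[2-3] = +717.6594 N (tension)
  F[2-4] = +378.4212 N (tension)
  F[3-4] = -713.9466 N (compression)
  Rx@0 = -1057.9400 N
  Ry@0 = +302.6435 N
  Ry@4 = +605.4065 N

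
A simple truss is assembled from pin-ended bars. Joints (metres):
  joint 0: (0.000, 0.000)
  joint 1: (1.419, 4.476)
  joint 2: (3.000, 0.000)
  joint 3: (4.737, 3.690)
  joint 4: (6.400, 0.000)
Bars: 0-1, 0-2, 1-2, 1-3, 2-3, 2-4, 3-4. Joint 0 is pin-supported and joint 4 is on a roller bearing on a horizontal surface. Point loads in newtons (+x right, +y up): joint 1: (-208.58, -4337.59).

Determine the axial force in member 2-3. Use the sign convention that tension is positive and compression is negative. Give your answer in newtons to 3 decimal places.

N=5 nodes, M=7 members, R=3 reactions → 2N=10, M+R=10
member 0 (0-1): L=4.6955, (cx,cy)=(0.3022,0.9532)
member 1 (0-2): L=3.0000, (cx,cy)=(1.0000,0.0000)
member 2 (1-2): L=4.7470, (cx,cy)=(0.3331,-0.9429)
member 3 (1-3): L=3.4098, (cx,cy)=(0.9731,-0.2305)
member 4 (2-3): L=4.0784, (cx,cy)=(0.4259,0.9048)
member 5 (2-4): L=3.4000, (cx,cy)=(1.0000,0.0000)
member 6 (3-4): L=4.0474, (cx,cy)=(0.4109,-0.9117)
solve A·x = −loads:
  F[0-1] = -3694.4793 N (compression)
  F[0-2] = +907.8967 N (tension)
  F[1-2] = -695.3351 N (compression)
  F[1-3] = -695.0316 N (compression)
  F[2-3] = +724.6465 N (tension)
  F[2-4] = +367.6850 N (tension)
  F[3-4] = -894.8757 N (compression)
  Rx@0 = +208.5800 N
  Ry@0 = +3521.7406 N
  Ry@4 = +815.8494 N

724.647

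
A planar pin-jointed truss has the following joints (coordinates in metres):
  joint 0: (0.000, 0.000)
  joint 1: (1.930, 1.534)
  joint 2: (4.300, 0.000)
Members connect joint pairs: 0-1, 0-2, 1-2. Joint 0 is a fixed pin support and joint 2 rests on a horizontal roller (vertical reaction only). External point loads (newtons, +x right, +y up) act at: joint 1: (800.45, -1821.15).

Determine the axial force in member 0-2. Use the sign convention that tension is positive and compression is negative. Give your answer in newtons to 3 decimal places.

1704.045

N=3 nodes, M=3 members, R=3 reactions → 2N=6, M+R=6
member 0 (0-1): L=2.4654, (cx,cy)=(0.7828,0.6222)
member 1 (0-2): L=4.3000, (cx,cy)=(1.0000,0.0000)
member 2 (1-2): L=2.8231, (cx,cy)=(0.8395,-0.5434)
solve A·x = −loads:
  F[0-1] = -1154.2474 N (compression)
  F[0-2] = +1704.0451 N (tension)
  F[1-2] = -2029.8476 N (compression)
  Rx@0 = -800.4500 N
  Ry@0 = +718.1942 N
  Ry@2 = +1102.9558 N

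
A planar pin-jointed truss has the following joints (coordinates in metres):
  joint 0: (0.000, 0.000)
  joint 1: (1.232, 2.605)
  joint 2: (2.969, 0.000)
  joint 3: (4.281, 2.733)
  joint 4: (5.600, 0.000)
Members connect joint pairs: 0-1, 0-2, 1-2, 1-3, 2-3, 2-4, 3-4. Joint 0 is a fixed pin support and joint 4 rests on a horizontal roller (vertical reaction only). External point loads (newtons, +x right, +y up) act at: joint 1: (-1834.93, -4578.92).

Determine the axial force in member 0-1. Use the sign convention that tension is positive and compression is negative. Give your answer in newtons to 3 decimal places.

-4895.058

N=5 nodes, M=7 members, R=3 reactions → 2N=10, M+R=10
member 0 (0-1): L=2.8816, (cx,cy)=(0.4275,0.9040)
member 1 (0-2): L=2.9690, (cx,cy)=(1.0000,0.0000)
member 2 (1-2): L=3.1310, (cx,cy)=(0.5548,-0.8320)
member 3 (1-3): L=3.0517, (cx,cy)=(0.9991,0.0419)
member 4 (2-3): L=3.0316, (cx,cy)=(0.4328,0.9015)
member 5 (2-4): L=2.6310, (cx,cy)=(1.0000,0.0000)
member 6 (3-4): L=3.0346, (cx,cy)=(0.4346,-0.9006)
solve A·x = −loads:
  F[0-1] = -4895.0576 N (compression)
  F[0-2] = +257.8751 N (tension)
  F[1-2] = -192.4703 N (compression)
  F[1-3] = -151.2307 N (compression)
  F[2-3] = +177.6318 N (tension)
  F[2-4] = +74.2232 N (tension)
  F[3-4] = -170.7664 N (compression)
  Rx@0 = +1834.9300 N
  Ry@0 = +4425.1277 N
  Ry@4 = +153.7923 N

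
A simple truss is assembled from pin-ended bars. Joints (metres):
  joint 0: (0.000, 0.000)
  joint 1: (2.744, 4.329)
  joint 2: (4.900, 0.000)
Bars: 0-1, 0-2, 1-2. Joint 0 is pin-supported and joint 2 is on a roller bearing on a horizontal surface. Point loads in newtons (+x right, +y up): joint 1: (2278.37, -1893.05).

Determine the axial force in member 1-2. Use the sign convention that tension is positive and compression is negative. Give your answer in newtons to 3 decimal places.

-3433.000

N=3 nodes, M=3 members, R=3 reactions → 2N=6, M+R=6
member 0 (0-1): L=5.1254, (cx,cy)=(0.5354,0.8446)
member 1 (0-2): L=4.9000, (cx,cy)=(1.0000,0.0000)
member 2 (1-2): L=4.8362, (cx,cy)=(0.4458,-0.8951)
solve A·x = −loads:
  F[0-1] = +1396.9992 N (tension)
  F[0-2] = +1530.4553 N (tension)
  F[1-2] = -3432.9999 N (compression)
  Rx@0 = -2278.3700 N
  Ry@0 = -1179.9281 N
  Ry@2 = +3072.9781 N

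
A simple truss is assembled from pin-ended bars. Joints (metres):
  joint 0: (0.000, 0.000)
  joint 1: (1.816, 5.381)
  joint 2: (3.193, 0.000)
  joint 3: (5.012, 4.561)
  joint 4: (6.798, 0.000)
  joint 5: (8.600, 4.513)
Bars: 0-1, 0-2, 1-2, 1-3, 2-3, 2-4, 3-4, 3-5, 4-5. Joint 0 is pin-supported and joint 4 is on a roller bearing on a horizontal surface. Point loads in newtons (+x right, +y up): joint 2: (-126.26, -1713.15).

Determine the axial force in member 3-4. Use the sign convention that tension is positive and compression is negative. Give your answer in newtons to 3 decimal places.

N=6 nodes, M=9 members, R=3 reactions → 2N=12, M+R=12
member 0 (0-1): L=5.6792, (cx,cy)=(0.3198,0.9475)
member 1 (0-2): L=3.1930, (cx,cy)=(1.0000,0.0000)
member 2 (1-2): L=5.5544, (cx,cy)=(0.2479,-0.9688)
member 3 (1-3): L=3.2995, (cx,cy)=(0.9686,-0.2485)
member 4 (2-3): L=4.9103, (cx,cy)=(0.3704,0.9289)
member 5 (2-4): L=3.6050, (cx,cy)=(1.0000,0.0000)
member 6 (3-4): L=4.8982, (cx,cy)=(0.3646,-0.9312)
member 7 (3-5): L=3.5883, (cx,cy)=(0.9999,-0.0134)
member 8 (4-5): L=4.8595, (cx,cy)=(0.3708,0.9287)
solve A·x = −loads:
  F[0-1] = -958.8301 N (compression)
  F[0-2] = +180.3401 N (tension)
  F[1-2] = +1090.5654 N (tension)
  F[1-3] = -595.6519 N (compression)
  F[2-3] = +706.9230 N (tension)
  F[2-4] = +315.0899 N (tension)
  F[3-4] = -864.1537 N (compression)
  F[3-5] = -0.0000 N (tension)
  F[4-5] = +0.0000 N (tension)
  Rx@0 = +126.2600 N
  Ry@0 = +908.4886 N
  Ry@4 = +804.6614 N

-864.154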